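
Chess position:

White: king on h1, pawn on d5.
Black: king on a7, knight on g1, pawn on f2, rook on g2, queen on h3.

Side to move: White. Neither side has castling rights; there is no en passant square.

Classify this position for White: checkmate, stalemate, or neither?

checkmate

White to move; white king on h1.
In check: yes, from the black queen on h3.
King squares — g1: attacked by Pf2; g2: attacked by Qh3; h2: attacked by Rg2.
Legal moves for White: none.
In check with no legal moves → checkmate.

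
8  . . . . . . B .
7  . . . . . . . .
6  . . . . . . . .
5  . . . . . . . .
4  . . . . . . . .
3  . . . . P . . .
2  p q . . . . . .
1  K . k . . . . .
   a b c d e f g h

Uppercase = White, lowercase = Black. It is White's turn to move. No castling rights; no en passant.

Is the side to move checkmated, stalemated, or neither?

White to move; white king on a1.
In check: yes, from the black queen on b2.
King squares — b1: attacked by Kc1; a2: attacked by Qb2; b2: attacked by Kc1.
Legal moves for White: none.
In check with no legal moves → checkmate.

checkmate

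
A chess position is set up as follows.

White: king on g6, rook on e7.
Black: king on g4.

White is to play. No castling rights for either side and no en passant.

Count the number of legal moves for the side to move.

White to move; king on g6.
In check: no.
Legal moves: Re8, Rh7, Rg7, Rf7, Rd7, Rc7, Rb7, Ra7, Re6, Re5, Re4+, Re3, Re2, Re1, Kh7, Kg7, Kf7, Kh6, Kf6.
Count: 19.

19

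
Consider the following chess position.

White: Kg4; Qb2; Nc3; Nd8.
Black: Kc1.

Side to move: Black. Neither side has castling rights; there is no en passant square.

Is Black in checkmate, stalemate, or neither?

neither

Black to move; black king on c1.
In check: yes, from the white queen on b2.
Legal moves for Black: Kxb2.
Black is in check but has 1 legal move → neither.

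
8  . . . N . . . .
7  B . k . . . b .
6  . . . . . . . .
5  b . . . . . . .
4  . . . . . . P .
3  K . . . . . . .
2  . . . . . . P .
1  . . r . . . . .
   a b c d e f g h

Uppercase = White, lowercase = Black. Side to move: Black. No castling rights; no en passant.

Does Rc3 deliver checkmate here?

After Rc3: white king on a3; in check: yes, from the black rook on c3.
White has 3 legal replies: Ka4, Kb2, Ka2.
In check but a legal move exists → not checkmate.

no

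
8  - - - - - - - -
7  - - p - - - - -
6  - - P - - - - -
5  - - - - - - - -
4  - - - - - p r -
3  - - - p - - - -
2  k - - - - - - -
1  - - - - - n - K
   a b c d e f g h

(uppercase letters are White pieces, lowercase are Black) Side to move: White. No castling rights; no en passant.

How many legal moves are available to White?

0

White to move; king on h1.
In check: no.
Legal moves: none.
Count: 0.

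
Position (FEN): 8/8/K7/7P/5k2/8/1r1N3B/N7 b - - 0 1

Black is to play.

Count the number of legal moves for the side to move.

Black to move; king on f4.
In check: yes, from the white bishop on h2.
Legal moves: Kg5, Kf5, Kg4, Ke3.
Count: 4.

4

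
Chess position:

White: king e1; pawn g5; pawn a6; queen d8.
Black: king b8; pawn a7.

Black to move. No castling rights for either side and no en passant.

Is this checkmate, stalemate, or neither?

Black to move; black king on b8.
In check: yes, from the white queen on d8.
King squares — a7: own pawn; b7: attacked by Pa6; c7: attacked by Qd8; a8: attacked by Qd8; c8: attacked by Qd8.
Legal moves for Black: none.
In check with no legal moves → checkmate.

checkmate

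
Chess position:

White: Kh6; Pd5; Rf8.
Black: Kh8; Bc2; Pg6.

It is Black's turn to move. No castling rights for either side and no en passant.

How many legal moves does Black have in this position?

0

Black to move; king on h8.
In check: yes, from the white rook on f8.
Legal moves: none.
Count: 0.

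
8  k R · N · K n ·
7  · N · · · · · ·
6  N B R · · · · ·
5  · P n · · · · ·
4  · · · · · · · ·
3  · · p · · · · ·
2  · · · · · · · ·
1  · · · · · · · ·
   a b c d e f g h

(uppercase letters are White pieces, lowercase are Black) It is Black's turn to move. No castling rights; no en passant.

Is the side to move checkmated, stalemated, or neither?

Black to move; black king on a8.
In check: yes, from the white rook on b8.
King squares — a7: attacked by Bb6; b7: attacked by Rb8; b8: attacked by Na6.
Legal moves for Black: none.
In check with no legal moves → checkmate.

checkmate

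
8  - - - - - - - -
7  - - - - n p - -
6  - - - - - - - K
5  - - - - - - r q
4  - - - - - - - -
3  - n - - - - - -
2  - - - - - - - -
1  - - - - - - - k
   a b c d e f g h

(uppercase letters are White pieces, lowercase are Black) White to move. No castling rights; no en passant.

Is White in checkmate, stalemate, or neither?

White to move; white king on h6.
In check: yes, from the black queen on h5.
King squares — g5: attacked by Qh5; h5: attacked by Rg5; g6: attacked by Rg5; g7: attacked by Rg5; h7: attacked by Qh5.
Legal moves for White: none.
In check with no legal moves → checkmate.

checkmate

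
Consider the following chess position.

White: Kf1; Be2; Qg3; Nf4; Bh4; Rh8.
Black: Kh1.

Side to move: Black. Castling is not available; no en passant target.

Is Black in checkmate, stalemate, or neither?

stalemate

Black to move; black king on h1.
In check: no.
King squares — g1: attacked by Kf1; g2: attacked by Kf1; h2: attacked by Qg3.
Legal moves for Black: none.
Not in check and no legal moves → stalemate.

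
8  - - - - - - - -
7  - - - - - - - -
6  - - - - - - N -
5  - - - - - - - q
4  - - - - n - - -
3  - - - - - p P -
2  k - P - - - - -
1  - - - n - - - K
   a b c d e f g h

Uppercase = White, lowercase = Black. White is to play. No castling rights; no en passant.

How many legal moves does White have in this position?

2

White to move; king on h1.
In check: yes, from the black queen on h5.
Legal moves: Kg1, Nh4.
Count: 2.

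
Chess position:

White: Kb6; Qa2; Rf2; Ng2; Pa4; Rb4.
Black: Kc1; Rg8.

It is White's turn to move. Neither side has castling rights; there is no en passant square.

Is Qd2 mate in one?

yes

After Qd2: black king on c1; in check: yes, from the white queen on d2.
King squares — b1: attacked by Rb4; d1: attacked by Qd2; b2: attacked by Qd2; c2: attacked by Qd2; d2: attacked by Rf2.
Black has no legal moves → checkmate.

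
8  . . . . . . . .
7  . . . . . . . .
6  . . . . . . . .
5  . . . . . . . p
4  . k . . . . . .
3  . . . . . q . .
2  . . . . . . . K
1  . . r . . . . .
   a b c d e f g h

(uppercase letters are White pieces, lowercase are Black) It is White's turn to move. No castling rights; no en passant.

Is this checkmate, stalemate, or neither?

White to move; white king on h2.
In check: no.
King squares — g1: attacked by Rc1; h1: attacked by Rc1; g2: attacked by Qf3; g3: attacked by Qf3; h3: attacked by Qf3.
Legal moves for White: none.
Not in check and no legal moves → stalemate.

stalemate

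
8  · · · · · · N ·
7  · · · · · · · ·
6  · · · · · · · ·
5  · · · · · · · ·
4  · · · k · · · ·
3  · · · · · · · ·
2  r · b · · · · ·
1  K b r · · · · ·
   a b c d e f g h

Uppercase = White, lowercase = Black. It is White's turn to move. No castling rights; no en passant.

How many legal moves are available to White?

0

White to move; king on a1.
In check: yes, from the black rook on a2.
Legal moves: none.
Count: 0.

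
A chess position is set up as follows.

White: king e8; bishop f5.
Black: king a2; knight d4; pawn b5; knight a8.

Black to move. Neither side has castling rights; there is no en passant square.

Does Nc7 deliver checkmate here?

no

After Nc7: white king on e8; in check: yes, from the black knight on c7.
White has 5 legal replies: Kf8, Kd8, Kf7, Ke7, Kd7.
In check but a legal move exists → not checkmate.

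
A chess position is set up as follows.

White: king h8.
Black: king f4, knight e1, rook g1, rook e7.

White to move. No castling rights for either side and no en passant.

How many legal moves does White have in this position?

0

White to move; king on h8.
In check: no.
Legal moves: none.
Count: 0.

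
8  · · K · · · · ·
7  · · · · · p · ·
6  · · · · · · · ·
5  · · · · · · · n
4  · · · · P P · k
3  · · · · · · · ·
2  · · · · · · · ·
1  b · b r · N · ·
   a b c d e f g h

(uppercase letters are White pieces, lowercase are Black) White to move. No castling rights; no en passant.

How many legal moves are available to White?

White to move; king on c8.
In check: no.
Legal moves: Kb8, Kc7, Kb7, Ng3, Ne3, Nh2, Nd2, f5, e5.
Count: 9.

9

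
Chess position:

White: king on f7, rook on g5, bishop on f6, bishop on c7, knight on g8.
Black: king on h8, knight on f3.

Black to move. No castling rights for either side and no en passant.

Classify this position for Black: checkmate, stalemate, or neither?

Black to move; black king on h8.
In check: yes, from the white bishop on f6.
King squares — g7: attacked by Rg5; h7: available; g8: attacked by Rg5.
Legal moves for Black: Kh7.
Black is in check but has 1 legal move → neither.

neither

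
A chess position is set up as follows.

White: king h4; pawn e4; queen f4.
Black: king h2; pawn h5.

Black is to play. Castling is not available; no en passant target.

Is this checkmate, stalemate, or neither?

neither

Black to move; black king on h2.
In check: yes, from the white queen on f4.
King squares — g1: available; h1: available; g2: available; g3: attacked by Qf4; h3: attacked by Kh4.
Legal moves for Black: Kg2, Kh1, Kg1.
Black is in check but has 3 legal moves → neither.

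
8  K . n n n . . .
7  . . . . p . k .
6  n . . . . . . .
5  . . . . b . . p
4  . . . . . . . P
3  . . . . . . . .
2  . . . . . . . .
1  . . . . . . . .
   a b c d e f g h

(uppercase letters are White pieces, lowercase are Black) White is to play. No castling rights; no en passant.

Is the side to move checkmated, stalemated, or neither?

stalemate

White to move; white king on a8.
In check: no.
King squares — a7: attacked by Nc8; b7: attacked by Nd8; b8: attacked by Be5.
Legal moves for White: none.
Not in check and no legal moves → stalemate.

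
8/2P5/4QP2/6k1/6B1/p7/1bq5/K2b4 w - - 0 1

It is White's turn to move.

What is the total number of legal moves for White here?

1

White to move; king on a1.
In check: yes, from the black bishop on b2.
Legal moves: Ka2.
Count: 1.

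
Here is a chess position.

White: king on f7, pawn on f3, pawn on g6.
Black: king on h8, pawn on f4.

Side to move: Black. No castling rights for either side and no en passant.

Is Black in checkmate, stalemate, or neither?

Black to move; black king on h8.
In check: no.
King squares — g7: attacked by Kf7; h7: attacked by Pg6; g8: attacked by Kf7.
Legal moves for Black: none.
Not in check and no legal moves → stalemate.

stalemate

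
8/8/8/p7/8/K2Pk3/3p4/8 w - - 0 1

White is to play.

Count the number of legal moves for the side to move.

5

White to move; king on a3.
In check: no.
Legal moves: Ka4, Kb3, Kb2, Ka2, d4.
Count: 5.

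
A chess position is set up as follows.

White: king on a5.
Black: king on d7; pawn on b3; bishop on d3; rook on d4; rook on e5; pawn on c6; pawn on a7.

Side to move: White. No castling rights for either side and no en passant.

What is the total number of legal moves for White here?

White to move; king on a5.
In check: yes, from the black rook on e5.
Legal moves: none.
Count: 0.

0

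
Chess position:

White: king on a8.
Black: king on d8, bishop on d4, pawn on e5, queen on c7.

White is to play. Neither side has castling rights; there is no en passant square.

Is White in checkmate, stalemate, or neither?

stalemate

White to move; white king on a8.
In check: no.
King squares — a7: attacked by Bd4; b7: attacked by Qc7; b8: attacked by Qc7.
Legal moves for White: none.
Not in check and no legal moves → stalemate.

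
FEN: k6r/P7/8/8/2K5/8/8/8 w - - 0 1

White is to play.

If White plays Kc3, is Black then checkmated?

no

After Kc3: black king on a8; in check: no.
Black is not in check, so this cannot be checkmate.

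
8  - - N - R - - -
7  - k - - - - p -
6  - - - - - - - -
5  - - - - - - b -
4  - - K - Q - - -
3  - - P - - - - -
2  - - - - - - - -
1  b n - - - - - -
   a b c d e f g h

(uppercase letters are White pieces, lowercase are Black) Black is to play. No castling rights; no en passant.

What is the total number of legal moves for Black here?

3

Black to move; king on b7.
In check: yes, from the white queen on e4.
Legal moves: Kb8, Kc7, Ka6.
Count: 3.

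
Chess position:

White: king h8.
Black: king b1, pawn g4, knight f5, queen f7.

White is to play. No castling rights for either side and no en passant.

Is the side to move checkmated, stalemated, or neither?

White to move; white king on h8.
In check: no.
King squares — g7: attacked by Nf5; h7: attacked by Qf7; g8: attacked by Qf7.
Legal moves for White: none.
Not in check and no legal moves → stalemate.

stalemate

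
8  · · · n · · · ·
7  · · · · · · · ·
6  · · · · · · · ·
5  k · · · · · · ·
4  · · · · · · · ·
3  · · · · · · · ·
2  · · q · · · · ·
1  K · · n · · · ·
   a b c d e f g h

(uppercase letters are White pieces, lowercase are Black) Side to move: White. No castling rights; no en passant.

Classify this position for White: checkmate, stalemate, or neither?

stalemate

White to move; white king on a1.
In check: no.
King squares — b1: attacked by Qc2; a2: attacked by Qc2; b2: attacked by Nd1.
Legal moves for White: none.
Not in check and no legal moves → stalemate.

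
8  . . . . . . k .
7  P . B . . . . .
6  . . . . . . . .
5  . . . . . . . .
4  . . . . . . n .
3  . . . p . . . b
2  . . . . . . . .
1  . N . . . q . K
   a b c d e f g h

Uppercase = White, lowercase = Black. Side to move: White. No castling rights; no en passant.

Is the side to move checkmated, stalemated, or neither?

White to move; white king on h1.
In check: yes, from the black queen on f1.
King squares — g1: attacked by Qf1; g2: attacked by Qf1; h2: attacked by Ng4.
Legal moves for White: none.
In check with no legal moves → checkmate.

checkmate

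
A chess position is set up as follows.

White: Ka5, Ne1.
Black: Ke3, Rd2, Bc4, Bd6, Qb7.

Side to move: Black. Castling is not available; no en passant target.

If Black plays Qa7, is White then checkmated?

After Qa7: white king on a5; in check: yes, from the black queen on a7.
King squares — a4: attacked by Qa7; b4: attacked by Bd6; b5: attacked by Bc4; a6: attacked by Bc4; b6: attacked by Qa7.
White has no legal moves → checkmate.

yes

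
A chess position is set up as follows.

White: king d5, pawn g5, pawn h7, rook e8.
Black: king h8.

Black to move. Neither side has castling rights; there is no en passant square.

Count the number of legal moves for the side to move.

Black to move; king on h8.
In check: yes, from the white rook on e8.
Legal moves: Kxh7, Kg7.
Count: 2.

2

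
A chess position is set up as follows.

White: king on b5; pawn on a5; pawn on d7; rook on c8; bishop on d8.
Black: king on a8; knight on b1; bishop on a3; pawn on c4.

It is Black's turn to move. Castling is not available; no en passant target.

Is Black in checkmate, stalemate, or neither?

Black to move; black king on a8.
In check: yes, from the white rook on c8.
King squares — a7: available; b7: available; b8: attacked by Rc8.
Legal moves for Black: Kb7, Ka7.
Black is in check but has 2 legal moves → neither.

neither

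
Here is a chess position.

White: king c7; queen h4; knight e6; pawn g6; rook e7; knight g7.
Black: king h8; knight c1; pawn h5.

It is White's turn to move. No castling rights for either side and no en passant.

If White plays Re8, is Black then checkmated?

After Re8: black king on h8; in check: yes, from the white rook on e8.
King squares — g7: attacked by Ne6; h7: attacked by Pg6; g8: attacked by Re8.
Black has no legal moves → checkmate.

yes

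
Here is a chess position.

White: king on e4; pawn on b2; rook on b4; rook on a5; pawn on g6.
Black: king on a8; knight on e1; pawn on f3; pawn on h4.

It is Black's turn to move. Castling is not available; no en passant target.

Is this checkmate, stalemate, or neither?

checkmate

Black to move; black king on a8.
In check: yes, from the white rook on a5.
King squares — a7: attacked by Ra5; b7: attacked by Rb4; b8: attacked by Rb4.
Legal moves for Black: none.
In check with no legal moves → checkmate.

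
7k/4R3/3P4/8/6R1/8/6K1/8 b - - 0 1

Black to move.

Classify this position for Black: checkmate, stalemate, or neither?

Black to move; black king on h8.
In check: no.
King squares — g7: attacked by Rg4; h7: attacked by Re7; g8: attacked by Rg4.
Legal moves for Black: none.
Not in check and no legal moves → stalemate.

stalemate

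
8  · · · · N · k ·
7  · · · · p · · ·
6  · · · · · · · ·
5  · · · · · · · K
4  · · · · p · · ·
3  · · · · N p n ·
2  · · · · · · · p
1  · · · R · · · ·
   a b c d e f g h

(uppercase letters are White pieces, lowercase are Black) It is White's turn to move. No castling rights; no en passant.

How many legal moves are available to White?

White to move; king on h5.
In check: yes, from the black knight on g3.
Legal moves: Kh6, Kg6, Kg5, Kh4, Kg4.
Count: 5.

5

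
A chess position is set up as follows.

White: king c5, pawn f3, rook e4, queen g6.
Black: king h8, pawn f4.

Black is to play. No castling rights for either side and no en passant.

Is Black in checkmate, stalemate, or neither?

Black to move; black king on h8.
In check: no.
King squares — g7: attacked by Qg6; h7: attacked by Qg6; g8: attacked by Qg6.
Legal moves for Black: none.
Not in check and no legal moves → stalemate.

stalemate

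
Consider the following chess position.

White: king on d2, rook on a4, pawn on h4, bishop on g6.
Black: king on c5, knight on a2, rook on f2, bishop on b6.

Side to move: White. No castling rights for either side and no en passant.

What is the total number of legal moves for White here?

White to move; king on d2.
In check: yes, from the black rook on f2.
Legal moves: Ke3, Kd3, Ke1, Kd1.
Count: 4.

4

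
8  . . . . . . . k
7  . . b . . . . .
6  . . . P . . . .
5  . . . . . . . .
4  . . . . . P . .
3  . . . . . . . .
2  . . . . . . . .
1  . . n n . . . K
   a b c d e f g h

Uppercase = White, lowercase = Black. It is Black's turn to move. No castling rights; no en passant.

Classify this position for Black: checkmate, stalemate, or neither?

neither

Black to move; black king on h8.
In check: no.
Legal moves for Black: Kg8, Kh7, Kg7, Bd8, Bb8, Bxd6, Bb6, Ba5, Ne3, Nc3, Nf2+, Nb2, Nd3, Nb3, Ne2, Na2.
Black has 16 legal moves and is not in check → neither.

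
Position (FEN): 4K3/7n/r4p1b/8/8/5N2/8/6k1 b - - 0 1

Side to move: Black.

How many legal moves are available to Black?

4

Black to move; king on g1.
In check: yes, from the white knight on f3.
Legal moves: Kg2, Kf2, Kh1, Kf1.
Count: 4.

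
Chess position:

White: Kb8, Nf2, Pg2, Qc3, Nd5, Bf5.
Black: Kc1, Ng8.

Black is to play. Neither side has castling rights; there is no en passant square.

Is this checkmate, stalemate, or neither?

Black to move; black king on c1.
In check: yes, from the white queen on c3.
King squares — b1: attacked by Bf5; d1: attacked by Nf2; b2: attacked by Qc3; c2: attacked by Qc3; d2: attacked by Qc3.
Legal moves for Black: none.
In check with no legal moves → checkmate.

checkmate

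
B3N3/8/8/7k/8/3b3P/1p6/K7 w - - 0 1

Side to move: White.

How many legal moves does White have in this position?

2

White to move; king on a1.
In check: yes, from the black pawn on b2.
Legal moves: Kxb2, Ka2.
Count: 2.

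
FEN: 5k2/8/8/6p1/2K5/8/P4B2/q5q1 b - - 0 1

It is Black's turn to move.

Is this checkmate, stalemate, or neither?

neither

Black to move; black king on f8.
In check: no.
Legal moves for Black include: Kg8, Ke8, Kg7, Kf7, Ke7, Qg4+, Qg3, Qh2, Qg2, Qxf2, Qh1, Qgf1+, Qge1, Qgd1, Qgc1+, Qgb1, Qh8, Qg7, ... (list truncated; more exist).
Black has legal moves and is not in check → neither.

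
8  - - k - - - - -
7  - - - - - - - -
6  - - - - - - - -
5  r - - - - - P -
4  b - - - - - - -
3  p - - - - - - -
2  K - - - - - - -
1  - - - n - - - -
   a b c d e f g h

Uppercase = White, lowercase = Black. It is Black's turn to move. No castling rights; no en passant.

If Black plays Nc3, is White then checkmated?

no

After Nc3: white king on a2; in check: yes, from the black knight on c3.
White has 2 legal replies: Kxa3, Ka1.
In check but a legal move exists → not checkmate.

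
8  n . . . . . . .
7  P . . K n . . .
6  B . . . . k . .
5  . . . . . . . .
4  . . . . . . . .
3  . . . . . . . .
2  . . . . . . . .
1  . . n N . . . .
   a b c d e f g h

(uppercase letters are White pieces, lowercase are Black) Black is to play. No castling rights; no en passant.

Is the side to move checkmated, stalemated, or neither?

neither

Black to move; black king on f6.
In check: no.
Legal moves for Black: Nc7, Nb6+, Ng8, Nc8, Ng6, Nc6, Nf5, Nd5, Kg7, Kf7, Kg6, Kg5, Kf5, Ke5, Nd3, Nb3, Ne2, Na2.
Black has 18 legal moves and is not in check → neither.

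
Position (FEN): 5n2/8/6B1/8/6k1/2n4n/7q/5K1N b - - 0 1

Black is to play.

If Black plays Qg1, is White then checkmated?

yes

After Qg1: white king on f1; in check: yes, from the black queen on g1.
King squares — e1: attacked by Qg1; g1: attacked by Nh3; e2: attacked by Nc3; f2: attacked by Qg1; g2: attacked by Qg1.
White has no legal moves → checkmate.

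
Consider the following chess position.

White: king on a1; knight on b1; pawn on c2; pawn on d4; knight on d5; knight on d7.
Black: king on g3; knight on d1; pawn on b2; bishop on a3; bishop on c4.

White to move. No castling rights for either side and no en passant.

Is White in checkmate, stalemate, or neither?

White to move; white king on a1.
In check: yes, from the black pawn on b2.
King squares — b1: own knight; a2: attacked by Bc4; b2: attacked by Nd1.
Legal moves for White: none.
In check with no legal moves → checkmate.

checkmate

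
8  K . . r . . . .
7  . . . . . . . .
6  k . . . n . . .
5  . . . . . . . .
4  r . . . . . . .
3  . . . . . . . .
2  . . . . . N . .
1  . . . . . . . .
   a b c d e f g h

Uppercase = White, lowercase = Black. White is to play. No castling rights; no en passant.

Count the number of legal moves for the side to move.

White to move; king on a8.
In check: yes, from the black rook on d8.
Legal moves: none.
Count: 0.

0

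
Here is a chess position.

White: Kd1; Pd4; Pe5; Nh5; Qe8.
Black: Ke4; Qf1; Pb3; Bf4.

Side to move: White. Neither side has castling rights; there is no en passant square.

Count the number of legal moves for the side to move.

White to move; king on d1.
In check: yes, from the black queen on f1.
Legal moves: none.
Count: 0.

0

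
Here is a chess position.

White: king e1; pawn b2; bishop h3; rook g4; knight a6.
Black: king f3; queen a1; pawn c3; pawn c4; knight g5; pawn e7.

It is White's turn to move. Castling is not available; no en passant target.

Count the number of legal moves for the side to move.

0

White to move; king on e1.
In check: yes, from the black queen on a1.
Legal moves: none.
Count: 0.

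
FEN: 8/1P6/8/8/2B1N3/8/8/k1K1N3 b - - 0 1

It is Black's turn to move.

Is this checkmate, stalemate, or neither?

stalemate

Black to move; black king on a1.
In check: no.
King squares — b1: attacked by Kc1; a2: attacked by Bc4; b2: attacked by Kc1.
Legal moves for Black: none.
Not in check and no legal moves → stalemate.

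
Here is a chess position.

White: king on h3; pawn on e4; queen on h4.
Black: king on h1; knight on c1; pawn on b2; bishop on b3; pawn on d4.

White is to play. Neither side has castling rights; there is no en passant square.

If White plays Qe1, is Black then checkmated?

yes

After Qe1: black king on h1; in check: yes, from the white queen on e1.
King squares — g1: attacked by Qe1; g2: attacked by Kh3; h2: attacked by Kh3.
Black has no legal moves → checkmate.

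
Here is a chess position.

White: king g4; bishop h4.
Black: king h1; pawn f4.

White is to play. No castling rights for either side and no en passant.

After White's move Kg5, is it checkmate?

After Kg5: black king on h1; in check: no.
Black is not in check, so this cannot be checkmate.

no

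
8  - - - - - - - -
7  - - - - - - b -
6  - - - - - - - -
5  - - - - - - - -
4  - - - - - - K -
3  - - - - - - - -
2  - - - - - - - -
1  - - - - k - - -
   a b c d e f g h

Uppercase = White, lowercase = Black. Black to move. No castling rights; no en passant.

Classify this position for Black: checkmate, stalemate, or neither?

Black to move; black king on e1.
In check: no.
Legal moves for Black: Bh8, Bf8, Bh6, Bf6, Be5, Bd4, Bc3, Bb2, Ba1, Kf2, Ke2, Kd2, Kf1, Kd1.
Black has 14 legal moves and is not in check → neither.

neither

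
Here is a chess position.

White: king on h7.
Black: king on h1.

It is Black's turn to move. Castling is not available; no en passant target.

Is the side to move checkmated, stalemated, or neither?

Black to move; black king on h1.
In check: no.
Legal moves for Black: Kh2, Kg2, Kg1.
Black has 3 legal moves and is not in check → neither.

neither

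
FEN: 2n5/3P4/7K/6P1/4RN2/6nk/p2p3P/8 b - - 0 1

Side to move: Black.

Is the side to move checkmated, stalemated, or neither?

neither

Black to move; black king on h3.
In check: yes, from the white knight on f4.
King squares — g2: attacked by Nf4; h2: available; g3: own knight; g4: available; h4: available.
Legal moves for Black: Kh4, Kg4, Kxh2.
Black is in check but has 3 legal moves → neither.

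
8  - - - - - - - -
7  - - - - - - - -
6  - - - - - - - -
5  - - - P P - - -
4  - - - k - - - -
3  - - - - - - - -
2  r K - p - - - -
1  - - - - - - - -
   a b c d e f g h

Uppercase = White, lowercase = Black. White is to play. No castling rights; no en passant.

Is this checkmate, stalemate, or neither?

neither

White to move; white king on b2.
In check: yes, from the black rook on a2.
Legal moves for White: Kb3, Kxa2, Kb1.
White is in check but has 3 legal moves → neither.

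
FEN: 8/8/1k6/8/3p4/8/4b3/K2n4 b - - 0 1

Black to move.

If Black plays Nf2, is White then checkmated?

no

After Nf2: white king on a1; in check: no.
White is not in check, so this cannot be checkmate.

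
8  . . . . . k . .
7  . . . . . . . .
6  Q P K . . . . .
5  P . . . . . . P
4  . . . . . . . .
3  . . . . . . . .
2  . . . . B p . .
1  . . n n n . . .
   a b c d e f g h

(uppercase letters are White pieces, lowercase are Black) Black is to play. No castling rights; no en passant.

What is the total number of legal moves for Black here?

20

Black to move; king on f8.
In check: no.
Legal moves: Kg8, Ke8, Kg7, Kf7, Ke7, Nf3, Ned3, Ng2, Nc2, Ne3, Nc3, Nb2, Ncd3, Nb3, Nxe2, Na2, f1=Q, f1=R, f1=B, f1=N.
Count: 20.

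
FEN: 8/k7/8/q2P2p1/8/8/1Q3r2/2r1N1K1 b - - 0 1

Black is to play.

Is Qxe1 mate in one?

yes

After Qxe1: white king on g1; in check: yes, from the black queen on e1.
King squares — f1: attacked by Qe1; h1: attacked by Qe1; f2: attacked by Qe1; g2: attacked by Rf2; h2: attacked by Rf2.
White has no legal moves → checkmate.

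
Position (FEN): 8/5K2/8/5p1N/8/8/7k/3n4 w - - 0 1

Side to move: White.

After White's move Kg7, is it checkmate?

no

After Kg7: black king on h2; in check: no.
Black is not in check, so this cannot be checkmate.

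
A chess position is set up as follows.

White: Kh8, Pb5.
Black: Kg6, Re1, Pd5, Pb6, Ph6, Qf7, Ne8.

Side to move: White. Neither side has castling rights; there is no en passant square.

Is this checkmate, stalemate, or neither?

White to move; white king on h8.
In check: no.
King squares — g7: attacked by Kg6; h7: attacked by Kg6; g8: attacked by Qf7.
Legal moves for White: none.
Not in check and no legal moves → stalemate.

stalemate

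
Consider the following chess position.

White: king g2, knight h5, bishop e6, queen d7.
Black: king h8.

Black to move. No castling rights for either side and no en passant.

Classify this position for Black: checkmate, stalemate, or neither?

stalemate

Black to move; black king on h8.
In check: no.
King squares — g7: attacked by Nh5; h7: attacked by Qd7; g8: attacked by Be6.
Legal moves for Black: none.
Not in check and no legal moves → stalemate.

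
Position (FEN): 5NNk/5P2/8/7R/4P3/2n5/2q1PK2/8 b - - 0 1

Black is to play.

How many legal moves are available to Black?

Black to move; king on h8.
In check: yes, from the white rook on h5.
Legal moves: Kg7.
Count: 1.

1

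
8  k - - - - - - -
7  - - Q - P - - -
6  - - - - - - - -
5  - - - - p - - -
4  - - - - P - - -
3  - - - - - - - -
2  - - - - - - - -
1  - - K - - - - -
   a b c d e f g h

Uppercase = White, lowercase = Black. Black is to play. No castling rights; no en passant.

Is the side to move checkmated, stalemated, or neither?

Black to move; black king on a8.
In check: no.
King squares — a7: attacked by Qc7; b7: attacked by Qc7; b8: attacked by Qc7.
Legal moves for Black: none.
Not in check and no legal moves → stalemate.

stalemate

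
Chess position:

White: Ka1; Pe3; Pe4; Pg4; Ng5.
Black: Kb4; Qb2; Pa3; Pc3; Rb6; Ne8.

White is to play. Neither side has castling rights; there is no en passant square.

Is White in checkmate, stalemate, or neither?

checkmate

White to move; white king on a1.
In check: yes, from the black queen on b2.
King squares — b1: attacked by Qb2; a2: attacked by Qb2; b2: attacked by Pa3.
Legal moves for White: none.
In check with no legal moves → checkmate.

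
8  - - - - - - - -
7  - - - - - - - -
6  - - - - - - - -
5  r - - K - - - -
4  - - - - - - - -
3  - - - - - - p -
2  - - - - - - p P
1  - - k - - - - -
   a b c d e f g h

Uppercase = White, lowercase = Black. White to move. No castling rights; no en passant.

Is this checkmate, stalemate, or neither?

neither

White to move; white king on d5.
In check: yes, from the black rook on a5.
Legal moves for White: Ke6, Kd6, Kc6, Ke4, Kd4, Kc4.
White is in check but has 6 legal moves → neither.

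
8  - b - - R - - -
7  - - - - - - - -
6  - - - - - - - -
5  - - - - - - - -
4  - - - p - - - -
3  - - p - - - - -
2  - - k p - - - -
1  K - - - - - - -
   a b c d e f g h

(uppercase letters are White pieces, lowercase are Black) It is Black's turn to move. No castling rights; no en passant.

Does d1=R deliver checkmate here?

no

After d1=R: white king on a1; in check: yes, from the black rook on d1.
White has 1 legal reply: Ka2.
In check but a legal move exists → not checkmate.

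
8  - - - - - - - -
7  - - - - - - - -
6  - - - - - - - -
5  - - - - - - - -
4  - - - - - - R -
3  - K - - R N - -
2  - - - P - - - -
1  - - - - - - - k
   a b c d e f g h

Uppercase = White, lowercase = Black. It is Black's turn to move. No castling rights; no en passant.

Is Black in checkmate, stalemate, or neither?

stalemate

Black to move; black king on h1.
In check: no.
King squares — g1: attacked by Nf3; g2: attacked by Rg4; h2: attacked by Nf3.
Legal moves for Black: none.
Not in check and no legal moves → stalemate.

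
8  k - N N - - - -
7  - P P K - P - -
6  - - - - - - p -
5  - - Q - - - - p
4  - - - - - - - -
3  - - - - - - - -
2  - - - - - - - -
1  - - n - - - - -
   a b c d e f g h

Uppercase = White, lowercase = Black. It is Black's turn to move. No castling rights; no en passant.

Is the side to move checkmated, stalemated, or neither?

checkmate

Black to move; black king on a8.
In check: yes, from the white pawn on b7.
King squares — a7: attacked by Qc5; b7: attacked by Nd8; b8: attacked by Pc7.
Legal moves for Black: none.
In check with no legal moves → checkmate.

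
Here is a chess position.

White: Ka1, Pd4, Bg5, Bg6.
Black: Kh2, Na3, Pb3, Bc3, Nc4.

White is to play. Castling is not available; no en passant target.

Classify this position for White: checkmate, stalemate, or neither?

White to move; white king on a1.
In check: yes, from the black bishop on c3.
King squares — b1: attacked by Na3; a2: attacked by Pb3; b2: attacked by Bc3.
Legal moves for White: none.
In check with no legal moves → checkmate.

checkmate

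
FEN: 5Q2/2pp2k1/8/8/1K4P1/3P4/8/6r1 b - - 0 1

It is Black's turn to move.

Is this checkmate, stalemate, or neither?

neither

Black to move; black king on g7.
In check: yes, from the white queen on f8.
King squares — f6: attacked by Qf8; g6: available; h6: attacked by Qf8; f7: attacked by Qf8; h7: available; f8: available; g8: attacked by Qf8; h8: attacked by Qf8.
Legal moves for Black: Kxf8, Kh7, Kg6.
Black is in check but has 3 legal moves → neither.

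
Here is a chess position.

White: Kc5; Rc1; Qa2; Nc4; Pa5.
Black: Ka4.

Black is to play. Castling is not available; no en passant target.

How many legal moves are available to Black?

0

Black to move; king on a4.
In check: yes, from the white queen on a2.
Legal moves: none.
Count: 0.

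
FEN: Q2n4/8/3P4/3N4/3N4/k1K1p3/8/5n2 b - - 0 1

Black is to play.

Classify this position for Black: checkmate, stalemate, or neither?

Black to move; black king on a3.
In check: yes, from the white queen on a8.
King squares — a2: attacked by Qa8; b2: attacked by Kc3; b3: attacked by Kc3; a4: attacked by Qa8; b4: attacked by Kc3.
Legal moves for Black: none.
In check with no legal moves → checkmate.

checkmate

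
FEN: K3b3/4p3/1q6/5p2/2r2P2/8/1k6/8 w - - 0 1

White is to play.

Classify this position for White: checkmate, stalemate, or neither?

White to move; white king on a8.
In check: no.
King squares — a7: attacked by Qb6; b7: attacked by Qb6; b8: attacked by Qb6.
Legal moves for White: none.
Not in check and no legal moves → stalemate.

stalemate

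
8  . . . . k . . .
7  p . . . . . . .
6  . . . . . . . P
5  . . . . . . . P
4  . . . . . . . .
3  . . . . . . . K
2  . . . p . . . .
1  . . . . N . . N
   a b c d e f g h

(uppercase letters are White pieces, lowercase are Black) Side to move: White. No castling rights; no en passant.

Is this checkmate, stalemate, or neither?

neither

White to move; white king on h3.
In check: no.
Legal moves for White: Kh4, Kg4, Kg3, Kh2, Kg2, Ng3, Nf2, Nf3, Nd3, Ng2, Nc2, h7.
White has 12 legal moves and is not in check → neither.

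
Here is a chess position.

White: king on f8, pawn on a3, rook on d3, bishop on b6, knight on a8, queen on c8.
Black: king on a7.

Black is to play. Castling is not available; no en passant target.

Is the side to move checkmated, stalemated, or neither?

checkmate

Black to move; black king on a7.
In check: yes, from the white bishop on b6.
King squares — a6: attacked by Qc8; b6: attacked by Na8; b7: attacked by Qc8; a8: attacked by Qc8; b8: attacked by Qc8.
Legal moves for Black: none.
In check with no legal moves → checkmate.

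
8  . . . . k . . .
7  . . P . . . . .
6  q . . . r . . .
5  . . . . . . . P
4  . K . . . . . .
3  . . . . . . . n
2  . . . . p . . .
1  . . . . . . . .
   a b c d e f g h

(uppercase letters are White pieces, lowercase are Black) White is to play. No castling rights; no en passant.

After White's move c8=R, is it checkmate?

After c8=R: black king on e8; in check: yes, from the white rook on c8.
Black has 4 legal replies: Kf7, Ke7, Kd7, Qxc8.
In check but a legal move exists → not checkmate.

no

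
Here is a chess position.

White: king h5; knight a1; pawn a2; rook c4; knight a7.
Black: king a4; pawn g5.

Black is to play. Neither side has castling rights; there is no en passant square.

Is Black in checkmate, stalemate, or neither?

Black to move; black king on a4.
In check: yes, from the white rook on c4.
King squares — a3: available; b3: attacked by Na1; b4: attacked by Rc4; a5: available; b5: attacked by Na7.
Legal moves for Black: Ka5, Ka3.
Black is in check but has 2 legal moves → neither.

neither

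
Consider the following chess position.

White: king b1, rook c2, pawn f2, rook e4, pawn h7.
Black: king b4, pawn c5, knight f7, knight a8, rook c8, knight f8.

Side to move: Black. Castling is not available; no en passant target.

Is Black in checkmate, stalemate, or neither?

neither

Black to move; black king on b4.
In check: yes, from the white rook on e4.
King squares — a3: available; b3: available; c3: attacked by Rc2; a4: attacked by Re4; c4: attacked by Rc2; a5: available; b5: available; c5: own pawn.
Legal moves for Black: Kb5, Ka5, Kb3, Ka3, c4.
Black is in check but has 5 legal moves → neither.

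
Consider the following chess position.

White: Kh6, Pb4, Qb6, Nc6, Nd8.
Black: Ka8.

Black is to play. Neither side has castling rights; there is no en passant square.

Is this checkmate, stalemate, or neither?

stalemate

Black to move; black king on a8.
In check: no.
King squares — a7: attacked by Qb6; b7: attacked by Qb6; b8: attacked by Qb6.
Legal moves for Black: none.
Not in check and no legal moves → stalemate.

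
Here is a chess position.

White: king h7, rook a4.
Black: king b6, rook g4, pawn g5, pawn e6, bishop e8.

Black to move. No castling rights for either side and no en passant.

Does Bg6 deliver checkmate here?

no

After Bg6: white king on h7; in check: yes, from the black bishop on g6.
White has 5 legal replies: Kh8, Kg8, Kg7, Kh6, Kxg6.
In check but a legal move exists → not checkmate.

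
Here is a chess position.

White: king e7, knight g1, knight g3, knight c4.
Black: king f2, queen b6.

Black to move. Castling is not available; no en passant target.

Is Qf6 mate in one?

no

After Qf6: white king on e7; in check: yes, from the black queen on f6.
White has 3 legal replies: Ke8, Kd7, Kxf6.
In check but a legal move exists → not checkmate.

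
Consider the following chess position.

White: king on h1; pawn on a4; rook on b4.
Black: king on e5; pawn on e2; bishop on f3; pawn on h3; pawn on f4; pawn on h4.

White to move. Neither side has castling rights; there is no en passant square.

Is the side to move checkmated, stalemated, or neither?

White to move; white king on h1.
In check: yes, from the black bishop on f3.
Legal moves for White: Kh2, Kg1.
White is in check but has 2 legal moves → neither.

neither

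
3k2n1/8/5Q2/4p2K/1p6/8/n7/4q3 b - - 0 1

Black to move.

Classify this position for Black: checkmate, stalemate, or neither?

neither

Black to move; black king on d8.
In check: yes, from the white queen on f6.
Legal moves for Black: Ke8, Kc8, Kd7, Kc7, Ne7, Nxf6+.
Black is in check but has 6 legal moves → neither.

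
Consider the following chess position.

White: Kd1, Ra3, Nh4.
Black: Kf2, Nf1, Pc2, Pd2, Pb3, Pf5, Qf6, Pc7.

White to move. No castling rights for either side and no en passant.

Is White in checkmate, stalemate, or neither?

checkmate

White to move; white king on d1.
In check: yes, from the black pawn on c2.
King squares — c1: attacked by Pd2; e1: attacked by Pd2; c2: attacked by Pb3; d2: attacked by Nf1; e2: attacked by Kf2.
Legal moves for White: none.
In check with no legal moves → checkmate.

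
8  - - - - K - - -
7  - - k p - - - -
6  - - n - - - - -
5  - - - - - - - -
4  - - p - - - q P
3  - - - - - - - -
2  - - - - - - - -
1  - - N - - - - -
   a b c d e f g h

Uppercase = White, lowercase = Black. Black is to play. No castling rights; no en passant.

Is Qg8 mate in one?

yes

After Qg8: white king on e8; in check: yes, from the black queen on g8.
King squares — d7: attacked by Kc7; e7: attacked by Nc6; f7: attacked by Qg8; d8: attacked by Nc6; f8: attacked by Qg8.
White has no legal moves → checkmate.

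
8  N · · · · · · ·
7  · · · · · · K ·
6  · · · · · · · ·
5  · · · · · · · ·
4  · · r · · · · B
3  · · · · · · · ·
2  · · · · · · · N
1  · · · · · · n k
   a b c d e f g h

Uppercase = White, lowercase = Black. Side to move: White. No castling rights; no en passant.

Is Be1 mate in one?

no

After Be1: black king on h1; in check: no.
Black is not in check, so this cannot be checkmate.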